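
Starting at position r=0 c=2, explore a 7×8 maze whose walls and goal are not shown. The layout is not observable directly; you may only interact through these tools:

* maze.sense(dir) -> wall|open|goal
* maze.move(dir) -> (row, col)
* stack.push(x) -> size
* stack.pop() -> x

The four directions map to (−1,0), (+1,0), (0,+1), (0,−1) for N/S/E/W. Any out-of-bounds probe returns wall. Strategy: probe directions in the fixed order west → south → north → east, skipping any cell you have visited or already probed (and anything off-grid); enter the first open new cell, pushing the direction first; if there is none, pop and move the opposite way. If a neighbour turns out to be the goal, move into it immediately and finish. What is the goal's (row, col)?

→ maze.sense(dir→west)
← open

→ stack.push(x→west)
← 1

→ maze.move(dir→west)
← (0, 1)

→ maze.sense(dir→west)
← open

→ stack.push(x→west)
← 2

→ maze.move(dir→west)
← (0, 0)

→ maze.sense(dir→south)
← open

→ stack.push(x→south)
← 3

→ maze.move(dir→south)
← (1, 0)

→ maze.sense(dir→south)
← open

→ stack.push(x→south)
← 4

→ maze.move(dir→south)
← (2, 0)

→ maze.sense(dir→south)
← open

→ stack.push(x→south)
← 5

→ maze.move(dir→south)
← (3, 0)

→ maze.sense(dir→south)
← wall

→ maze.sense(dir→east)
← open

→ stack.push(x→east)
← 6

→ maze.move(dir→east)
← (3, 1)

→ maze.sense(dir→south)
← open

→ stack.push(x→south)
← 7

→ maze.move(dir→south)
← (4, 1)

→ maze.sense(dir→south)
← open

→ stack.push(x→south)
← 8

→ maze.move(dir→south)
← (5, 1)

→ maze.sense(dir→west)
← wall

→ maze.sense(dir→south)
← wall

→ maze.sense(dir→east)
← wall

→ stack.pop()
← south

→ maze.move(dir→north)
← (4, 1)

→ maze.sense(dir→east)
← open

→ stack.push(x→east)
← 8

→ maze.move(dir→east)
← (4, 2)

→ maze.sense(dir→north)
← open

→ stack.push(x→north)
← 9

→ maze.move(dir→north)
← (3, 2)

→ maze.sense(dir→north)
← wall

→ maze.sense(dir→east)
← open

→ stack.push(x→east)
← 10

→ maze.move(dir→east)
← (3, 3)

→ maze.sense(dir→south)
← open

→ stack.push(x→south)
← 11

→ maze.move(dir→south)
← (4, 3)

→ maze.sense(dir→south)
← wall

→ maze.sense(dir→east)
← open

→ stack.push(x→east)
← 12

→ maze.move(dir→east)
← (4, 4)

→ maze.sense(dir→south)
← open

→ stack.push(x→south)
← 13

→ maze.move(dir→south)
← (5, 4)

→ maze.sense(dir→south)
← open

→ stack.push(x→south)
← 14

→ maze.move(dir→south)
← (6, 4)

→ maze.sense(dir→west)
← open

→ stack.push(x→west)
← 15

→ maze.move(dir→west)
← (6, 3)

→ maze.sense(dir→west)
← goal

→ maze.move(dir→west)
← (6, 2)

Answer: (6, 2)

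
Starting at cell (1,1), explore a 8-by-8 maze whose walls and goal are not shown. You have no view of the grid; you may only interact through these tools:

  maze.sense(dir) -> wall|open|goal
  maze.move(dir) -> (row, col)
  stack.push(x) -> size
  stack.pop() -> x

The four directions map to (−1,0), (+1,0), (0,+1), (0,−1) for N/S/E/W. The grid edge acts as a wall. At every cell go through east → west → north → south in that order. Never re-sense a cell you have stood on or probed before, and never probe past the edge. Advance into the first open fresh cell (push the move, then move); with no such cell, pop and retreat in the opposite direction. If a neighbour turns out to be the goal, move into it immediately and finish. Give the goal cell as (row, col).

> maze.sense dir: east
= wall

> maze.sense dir: west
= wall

> maze.sense dir: north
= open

> stack.push x: north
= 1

> maze.move dir: north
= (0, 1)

> maze.sense dir: east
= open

> stack.push x: east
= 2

> maze.move dir: east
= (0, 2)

> maze.sense dir: east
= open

> stack.push x: east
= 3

> maze.move dir: east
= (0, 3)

> maze.sense dir: east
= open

> stack.push x: east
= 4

> maze.move dir: east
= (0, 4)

> maze.sense dir: east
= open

> stack.push x: east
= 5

> maze.move dir: east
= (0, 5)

> maze.sense dir: east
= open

> stack.push x: east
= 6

> maze.move dir: east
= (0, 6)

> maze.sense dir: east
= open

> stack.push x: east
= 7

> maze.move dir: east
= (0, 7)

> maze.sense dir: south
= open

> stack.push x: south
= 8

> maze.move dir: south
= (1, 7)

> maze.sense dir: west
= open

> stack.push x: west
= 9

> maze.move dir: west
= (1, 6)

> maze.sense dir: west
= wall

> maze.sense dir: south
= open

> stack.push x: south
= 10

> maze.move dir: south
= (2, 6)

> maze.sense dir: east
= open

> stack.push x: east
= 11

> maze.move dir: east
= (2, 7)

> maze.sense dir: south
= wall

> stack.pop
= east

> maze.move dir: west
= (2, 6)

> maze.sense dir: west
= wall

> maze.sense dir: south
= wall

> stack.pop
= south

> maze.move dir: north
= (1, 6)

> stack.pop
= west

> maze.move dir: east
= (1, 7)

> stack.pop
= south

> maze.move dir: north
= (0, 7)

> stack.pop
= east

> maze.move dir: west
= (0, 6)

> stack.pop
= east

> maze.move dir: west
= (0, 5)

> stack.pop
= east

> maze.move dir: west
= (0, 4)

> maze.sense dir: south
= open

> stack.push x: south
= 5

> maze.move dir: south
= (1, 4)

> maze.sense dir: west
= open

> stack.push x: west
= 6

> maze.move dir: west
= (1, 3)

> maze.sense dir: south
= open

> stack.push x: south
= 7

> maze.move dir: south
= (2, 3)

> maze.sense dir: east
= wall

> maze.sense dir: west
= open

> stack.push x: west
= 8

> maze.move dir: west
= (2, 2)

> maze.sense dir: west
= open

> stack.push x: west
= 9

> maze.move dir: west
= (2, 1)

> maze.sense dir: west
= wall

> maze.sense dir: south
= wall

> stack.pop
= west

> maze.move dir: east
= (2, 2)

> maze.sense dir: south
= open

> stack.push x: south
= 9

> maze.move dir: south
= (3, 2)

> maze.sense dir: east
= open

> stack.push x: east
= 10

> maze.move dir: east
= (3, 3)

> maze.sense dir: east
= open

> stack.push x: east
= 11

> maze.move dir: east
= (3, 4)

> maze.sense dir: east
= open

> stack.push x: east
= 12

> maze.move dir: east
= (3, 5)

> maze.sense dir: south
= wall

> stack.pop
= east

> maze.move dir: west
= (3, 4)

> maze.sense dir: south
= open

> stack.push x: south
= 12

> maze.move dir: south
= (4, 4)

> maze.sense dir: west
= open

> stack.push x: west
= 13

> maze.move dir: west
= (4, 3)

> maze.sense dir: west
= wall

> maze.sense dir: south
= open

> stack.push x: south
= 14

> maze.move dir: south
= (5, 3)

> maze.sense dir: east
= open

> stack.push x: east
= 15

> maze.move dir: east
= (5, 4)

> maze.sense dir: east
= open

> stack.push x: east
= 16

> maze.move dir: east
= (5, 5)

> maze.sense dir: east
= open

> stack.push x: east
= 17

> maze.move dir: east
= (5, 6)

> maze.sense dir: east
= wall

> maze.sense dir: north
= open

> stack.push x: north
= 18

> maze.move dir: north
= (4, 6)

> maze.sense dir: east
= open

> stack.push x: east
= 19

> maze.move dir: east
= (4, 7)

> stack.pop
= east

> maze.move dir: west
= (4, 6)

> stack.pop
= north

> maze.move dir: south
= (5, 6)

> maze.sense dir: south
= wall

> stack.pop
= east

> maze.move dir: west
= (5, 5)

> maze.sense dir: south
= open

> stack.push x: south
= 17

> maze.move dir: south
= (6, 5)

> maze.sense dir: west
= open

> stack.push x: west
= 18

> maze.move dir: west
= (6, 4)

> maze.sense dir: west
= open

> stack.push x: west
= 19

> maze.move dir: west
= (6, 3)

> maze.sense dir: west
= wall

> maze.sense dir: south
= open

> stack.push x: south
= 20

> maze.move dir: south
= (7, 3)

> maze.sense dir: east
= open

> stack.push x: east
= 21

> maze.move dir: east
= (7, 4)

> maze.sense dir: east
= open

> stack.push x: east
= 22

> maze.move dir: east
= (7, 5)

> maze.sense dir: east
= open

> stack.push x: east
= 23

> maze.move dir: east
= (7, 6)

> maze.sense dir: east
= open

> stack.push x: east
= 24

> maze.move dir: east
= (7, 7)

> maze.sense dir: north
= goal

> maze.move dir: north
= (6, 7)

Answer: (6, 7)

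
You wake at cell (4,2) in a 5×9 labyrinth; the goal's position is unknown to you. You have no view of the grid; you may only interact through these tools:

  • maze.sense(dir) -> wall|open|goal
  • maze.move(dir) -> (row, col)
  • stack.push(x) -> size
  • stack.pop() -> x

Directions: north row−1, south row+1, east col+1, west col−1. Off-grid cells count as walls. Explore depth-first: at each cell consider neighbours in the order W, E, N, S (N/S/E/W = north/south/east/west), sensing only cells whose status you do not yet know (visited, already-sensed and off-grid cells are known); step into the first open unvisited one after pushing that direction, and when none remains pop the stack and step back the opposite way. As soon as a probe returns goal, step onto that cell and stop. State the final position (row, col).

Act: maze.sense[dir: west]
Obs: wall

Act: maze.sense[dir: east]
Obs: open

Act: stack.push[x: east]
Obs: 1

Act: maze.move[dir: east]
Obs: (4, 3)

Act: maze.sense[dir: east]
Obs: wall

Act: maze.sense[dir: north]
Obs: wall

Act: stack.pop[]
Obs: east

Act: maze.move[dir: west]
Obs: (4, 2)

Act: maze.sense[dir: north]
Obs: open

Act: stack.push[x: north]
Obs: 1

Act: maze.move[dir: north]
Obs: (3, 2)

Act: maze.sense[dir: west]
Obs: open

Act: stack.push[x: west]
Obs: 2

Act: maze.move[dir: west]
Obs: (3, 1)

Act: maze.sense[dir: west]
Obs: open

Act: stack.push[x: west]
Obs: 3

Act: maze.move[dir: west]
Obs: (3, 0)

Act: maze.sense[dir: north]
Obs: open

Act: stack.push[x: north]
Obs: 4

Act: maze.move[dir: north]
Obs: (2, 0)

Act: maze.sense[dir: east]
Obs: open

Act: stack.push[x: east]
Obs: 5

Act: maze.move[dir: east]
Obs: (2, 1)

Act: maze.sense[dir: east]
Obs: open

Act: stack.push[x: east]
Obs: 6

Act: maze.move[dir: east]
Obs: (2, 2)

Act: maze.sense[dir: east]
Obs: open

Act: stack.push[x: east]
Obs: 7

Act: maze.move[dir: east]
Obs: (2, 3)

Act: maze.sense[dir: east]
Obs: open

Act: stack.push[x: east]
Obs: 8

Act: maze.move[dir: east]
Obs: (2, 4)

Act: maze.sense[dir: east]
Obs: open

Act: stack.push[x: east]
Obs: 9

Act: maze.move[dir: east]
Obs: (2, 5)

Act: maze.sense[dir: east]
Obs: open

Act: stack.push[x: east]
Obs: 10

Act: maze.move[dir: east]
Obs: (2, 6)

Act: maze.sense[dir: east]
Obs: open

Act: stack.push[x: east]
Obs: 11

Act: maze.move[dir: east]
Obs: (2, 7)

Act: maze.sense[dir: east]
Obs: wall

Act: maze.sense[dir: north]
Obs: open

Act: stack.push[x: north]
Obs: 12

Act: maze.move[dir: north]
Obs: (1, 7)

Act: maze.sense[dir: west]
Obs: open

Act: stack.push[x: west]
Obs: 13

Act: maze.move[dir: west]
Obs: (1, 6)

Act: maze.sense[dir: west]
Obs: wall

Act: maze.sense[dir: north]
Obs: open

Act: stack.push[x: north]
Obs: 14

Act: maze.move[dir: north]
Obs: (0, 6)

Act: maze.sense[dir: west]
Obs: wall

Act: maze.sense[dir: east]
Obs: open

Act: stack.push[x: east]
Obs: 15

Act: maze.move[dir: east]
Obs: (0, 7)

Act: maze.sense[dir: east]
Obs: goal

Act: maze.move[dir: east]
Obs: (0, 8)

Answer: (0, 8)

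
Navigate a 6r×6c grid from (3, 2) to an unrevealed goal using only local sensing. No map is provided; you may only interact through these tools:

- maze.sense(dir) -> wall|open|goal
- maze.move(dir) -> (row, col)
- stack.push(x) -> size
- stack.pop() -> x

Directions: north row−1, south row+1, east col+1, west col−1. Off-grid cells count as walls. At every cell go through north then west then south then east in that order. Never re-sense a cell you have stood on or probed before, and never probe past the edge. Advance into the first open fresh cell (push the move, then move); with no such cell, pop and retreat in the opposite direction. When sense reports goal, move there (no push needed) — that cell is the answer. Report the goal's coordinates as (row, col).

==> maze.sense(dir→north)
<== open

==> stack.push(x→north)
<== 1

==> maze.move(dir→north)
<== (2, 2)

==> maze.sense(dir→north)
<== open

==> stack.push(x→north)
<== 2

==> maze.move(dir→north)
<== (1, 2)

==> maze.sense(dir→north)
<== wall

==> maze.sense(dir→west)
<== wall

==> maze.sense(dir→east)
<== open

==> stack.push(x→east)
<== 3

==> maze.move(dir→east)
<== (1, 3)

==> maze.sense(dir→north)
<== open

==> stack.push(x→north)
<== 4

==> maze.move(dir→north)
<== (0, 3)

==> maze.sense(dir→east)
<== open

==> stack.push(x→east)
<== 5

==> maze.move(dir→east)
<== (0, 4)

==> maze.sense(dir→south)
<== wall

==> maze.sense(dir→east)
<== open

==> stack.push(x→east)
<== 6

==> maze.move(dir→east)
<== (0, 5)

==> maze.sense(dir→south)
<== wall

==> stack.pop()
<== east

==> maze.move(dir→west)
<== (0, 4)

==> stack.pop()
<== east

==> maze.move(dir→west)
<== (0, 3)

==> stack.pop()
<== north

==> maze.move(dir→south)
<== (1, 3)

==> maze.sense(dir→south)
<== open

==> stack.push(x→south)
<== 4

==> maze.move(dir→south)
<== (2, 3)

==> maze.sense(dir→south)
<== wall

==> maze.sense(dir→east)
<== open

==> stack.push(x→east)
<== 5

==> maze.move(dir→east)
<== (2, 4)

==> maze.sense(dir→south)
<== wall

==> maze.sense(dir→east)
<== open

==> stack.push(x→east)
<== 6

==> maze.move(dir→east)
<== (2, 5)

==> maze.sense(dir→south)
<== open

==> stack.push(x→south)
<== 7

==> maze.move(dir→south)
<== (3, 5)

==> maze.sense(dir→south)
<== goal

==> maze.move(dir→south)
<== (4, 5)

Answer: (4, 5)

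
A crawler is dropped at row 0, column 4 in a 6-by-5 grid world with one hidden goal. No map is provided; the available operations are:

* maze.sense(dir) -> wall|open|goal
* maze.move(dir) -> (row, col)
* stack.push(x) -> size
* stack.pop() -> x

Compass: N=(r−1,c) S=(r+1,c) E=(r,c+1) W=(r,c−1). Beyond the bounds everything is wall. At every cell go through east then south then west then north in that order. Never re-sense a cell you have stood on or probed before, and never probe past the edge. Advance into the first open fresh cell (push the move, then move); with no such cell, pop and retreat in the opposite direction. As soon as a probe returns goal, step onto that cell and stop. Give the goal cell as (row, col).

Do: maze.sense[dir='south']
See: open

Do: stack.push[x='south']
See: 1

Do: maze.move[dir='south']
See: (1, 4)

Do: maze.sense[dir='south']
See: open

Do: stack.push[x='south']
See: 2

Do: maze.move[dir='south']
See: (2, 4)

Do: maze.sense[dir='south']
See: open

Do: stack.push[x='south']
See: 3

Do: maze.move[dir='south']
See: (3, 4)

Do: maze.sense[dir='south']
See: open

Do: stack.push[x='south']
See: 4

Do: maze.move[dir='south']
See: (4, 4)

Do: maze.sense[dir='south']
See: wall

Do: maze.sense[dir='west']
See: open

Do: stack.push[x='west']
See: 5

Do: maze.move[dir='west']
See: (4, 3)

Do: maze.sense[dir='south']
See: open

Do: stack.push[x='south']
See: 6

Do: maze.move[dir='south']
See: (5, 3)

Do: maze.sense[dir='west']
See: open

Do: stack.push[x='west']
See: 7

Do: maze.move[dir='west']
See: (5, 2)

Do: maze.sense[dir='west']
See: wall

Do: maze.sense[dir='north']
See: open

Do: stack.push[x='north']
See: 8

Do: maze.move[dir='north']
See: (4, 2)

Do: maze.sense[dir='west']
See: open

Do: stack.push[x='west']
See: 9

Do: maze.move[dir='west']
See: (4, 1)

Do: maze.sense[dir='west']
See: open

Do: stack.push[x='west']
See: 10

Do: maze.move[dir='west']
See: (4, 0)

Do: maze.sense[dir='south']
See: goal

Do: maze.move[dir='south']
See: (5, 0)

Answer: (5, 0)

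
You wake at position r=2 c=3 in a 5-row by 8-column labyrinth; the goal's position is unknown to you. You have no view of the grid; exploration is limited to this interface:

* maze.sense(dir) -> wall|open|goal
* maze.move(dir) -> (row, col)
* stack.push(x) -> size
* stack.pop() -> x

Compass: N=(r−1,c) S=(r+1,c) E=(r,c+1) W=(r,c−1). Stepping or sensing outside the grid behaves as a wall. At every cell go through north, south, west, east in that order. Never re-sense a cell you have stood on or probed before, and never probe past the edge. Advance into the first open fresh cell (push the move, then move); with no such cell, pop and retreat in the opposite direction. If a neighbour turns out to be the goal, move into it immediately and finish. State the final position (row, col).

Act: maze.sense[north]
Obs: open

Act: stack.push[north]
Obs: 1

Act: maze.move[north]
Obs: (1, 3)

Act: maze.sense[north]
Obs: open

Act: stack.push[north]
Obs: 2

Act: maze.move[north]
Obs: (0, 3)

Act: maze.sense[west]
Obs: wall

Act: maze.sense[east]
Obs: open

Act: stack.push[east]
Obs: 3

Act: maze.move[east]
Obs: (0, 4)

Act: maze.sense[south]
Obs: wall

Act: maze.sense[east]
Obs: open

Act: stack.push[east]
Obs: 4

Act: maze.move[east]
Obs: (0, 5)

Act: maze.sense[south]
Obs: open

Act: stack.push[south]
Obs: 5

Act: maze.move[south]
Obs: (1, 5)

Act: maze.sense[south]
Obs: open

Act: stack.push[south]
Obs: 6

Act: maze.move[south]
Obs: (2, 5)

Act: maze.sense[south]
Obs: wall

Act: maze.sense[west]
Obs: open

Act: stack.push[west]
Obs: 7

Act: maze.move[west]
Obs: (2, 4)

Act: maze.sense[south]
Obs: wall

Act: stack.pop[]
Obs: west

Act: maze.move[east]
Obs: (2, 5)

Act: maze.sense[east]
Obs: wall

Act: stack.pop[]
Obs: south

Act: maze.move[north]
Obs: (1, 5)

Act: maze.sense[east]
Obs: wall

Act: stack.pop[]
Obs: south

Act: maze.move[north]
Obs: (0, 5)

Act: maze.sense[east]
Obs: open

Act: stack.push[east]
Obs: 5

Act: maze.move[east]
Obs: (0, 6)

Act: maze.sense[east]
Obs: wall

Act: stack.pop[]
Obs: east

Act: maze.move[west]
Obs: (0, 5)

Act: stack.pop[]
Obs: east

Act: maze.move[west]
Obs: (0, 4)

Act: stack.pop[]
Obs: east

Act: maze.move[west]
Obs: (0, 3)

Act: stack.pop[]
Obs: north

Act: maze.move[south]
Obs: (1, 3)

Act: maze.sense[west]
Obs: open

Act: stack.push[west]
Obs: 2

Act: maze.move[west]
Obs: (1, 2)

Act: maze.sense[south]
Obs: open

Act: stack.push[south]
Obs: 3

Act: maze.move[south]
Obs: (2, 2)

Act: maze.sense[south]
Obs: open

Act: stack.push[south]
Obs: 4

Act: maze.move[south]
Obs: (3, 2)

Act: maze.sense[south]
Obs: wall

Act: maze.sense[west]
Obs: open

Act: stack.push[west]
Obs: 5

Act: maze.move[west]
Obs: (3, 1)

Act: maze.sense[north]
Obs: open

Act: stack.push[north]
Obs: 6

Act: maze.move[north]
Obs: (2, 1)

Act: maze.sense[north]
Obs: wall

Act: maze.sense[west]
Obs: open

Act: stack.push[west]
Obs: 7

Act: maze.move[west]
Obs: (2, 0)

Act: maze.sense[north]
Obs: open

Act: stack.push[north]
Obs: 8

Act: maze.move[north]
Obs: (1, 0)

Act: maze.sense[north]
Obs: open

Act: stack.push[north]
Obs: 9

Act: maze.move[north]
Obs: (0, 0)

Act: maze.sense[east]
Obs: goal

Act: maze.move[east]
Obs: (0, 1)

Answer: (0, 1)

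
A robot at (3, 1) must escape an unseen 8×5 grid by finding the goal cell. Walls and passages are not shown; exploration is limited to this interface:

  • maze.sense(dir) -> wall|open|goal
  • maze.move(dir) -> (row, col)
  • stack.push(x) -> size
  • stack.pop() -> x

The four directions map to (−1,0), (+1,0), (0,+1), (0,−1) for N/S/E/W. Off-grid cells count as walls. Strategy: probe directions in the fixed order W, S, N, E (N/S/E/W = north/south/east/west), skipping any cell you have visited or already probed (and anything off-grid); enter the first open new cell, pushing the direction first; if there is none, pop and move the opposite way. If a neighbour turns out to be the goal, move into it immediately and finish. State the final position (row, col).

CALL maze.sense[dir→west]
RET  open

CALL stack.push[x→west]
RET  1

CALL maze.move[dir→west]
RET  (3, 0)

CALL maze.sense[dir→south]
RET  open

CALL stack.push[x→south]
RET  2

CALL maze.move[dir→south]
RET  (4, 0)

CALL maze.sense[dir→south]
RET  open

CALL stack.push[x→south]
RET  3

CALL maze.move[dir→south]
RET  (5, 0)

CALL maze.sense[dir→south]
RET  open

CALL stack.push[x→south]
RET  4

CALL maze.move[dir→south]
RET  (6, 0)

CALL maze.sense[dir→south]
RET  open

CALL stack.push[x→south]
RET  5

CALL maze.move[dir→south]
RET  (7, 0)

CALL maze.sense[dir→east]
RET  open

CALL stack.push[x→east]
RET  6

CALL maze.move[dir→east]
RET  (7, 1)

CALL maze.sense[dir→north]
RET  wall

CALL maze.sense[dir→east]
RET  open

CALL stack.push[x→east]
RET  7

CALL maze.move[dir→east]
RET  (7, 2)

CALL maze.sense[dir→north]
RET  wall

CALL maze.sense[dir→east]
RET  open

CALL stack.push[x→east]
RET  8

CALL maze.move[dir→east]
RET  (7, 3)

CALL maze.sense[dir→north]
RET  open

CALL stack.push[x→north]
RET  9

CALL maze.move[dir→north]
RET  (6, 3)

CALL maze.sense[dir→north]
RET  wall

CALL maze.sense[dir→east]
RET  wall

CALL stack.pop[]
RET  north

CALL maze.move[dir→south]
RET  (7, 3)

CALL maze.sense[dir→east]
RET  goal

CALL maze.move[dir→east]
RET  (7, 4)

Answer: (7, 4)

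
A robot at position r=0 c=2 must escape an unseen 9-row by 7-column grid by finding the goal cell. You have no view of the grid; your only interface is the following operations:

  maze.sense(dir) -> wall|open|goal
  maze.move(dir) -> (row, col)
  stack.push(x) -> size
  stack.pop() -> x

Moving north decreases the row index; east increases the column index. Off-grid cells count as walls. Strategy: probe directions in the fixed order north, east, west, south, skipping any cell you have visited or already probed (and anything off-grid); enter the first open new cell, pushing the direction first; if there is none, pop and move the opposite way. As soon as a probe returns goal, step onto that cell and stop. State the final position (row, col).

==> sense(dir=east)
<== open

==> push(x=east)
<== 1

==> move(dir=east)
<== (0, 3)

==> sense(dir=east)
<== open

==> push(x=east)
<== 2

==> move(dir=east)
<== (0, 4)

==> sense(dir=east)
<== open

==> push(x=east)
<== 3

==> move(dir=east)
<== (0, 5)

==> sense(dir=east)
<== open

==> push(x=east)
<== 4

==> move(dir=east)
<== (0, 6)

==> sense(dir=south)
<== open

==> push(x=south)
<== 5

==> move(dir=south)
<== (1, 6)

==> sense(dir=west)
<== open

==> push(x=west)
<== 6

==> move(dir=west)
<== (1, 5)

==> sense(dir=west)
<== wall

==> sense(dir=south)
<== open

==> push(x=south)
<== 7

==> move(dir=south)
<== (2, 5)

==> sense(dir=east)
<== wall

==> sense(dir=west)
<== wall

==> sense(dir=south)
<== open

==> push(x=south)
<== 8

==> move(dir=south)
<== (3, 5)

==> sense(dir=east)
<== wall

==> sense(dir=west)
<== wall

==> sense(dir=south)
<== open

==> push(x=south)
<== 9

==> move(dir=south)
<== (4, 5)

==> sense(dir=east)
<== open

==> push(x=east)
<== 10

==> move(dir=east)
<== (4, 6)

==> sense(dir=south)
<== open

==> push(x=south)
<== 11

==> move(dir=south)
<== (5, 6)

==> sense(dir=west)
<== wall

==> sense(dir=south)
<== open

==> push(x=south)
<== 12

==> move(dir=south)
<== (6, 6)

==> sense(dir=west)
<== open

==> push(x=west)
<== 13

==> move(dir=west)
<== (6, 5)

==> sense(dir=west)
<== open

==> push(x=west)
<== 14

==> move(dir=west)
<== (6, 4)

==> sense(dir=north)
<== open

==> push(x=north)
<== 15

==> move(dir=north)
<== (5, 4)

==> sense(dir=north)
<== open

==> push(x=north)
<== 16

==> move(dir=north)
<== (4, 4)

==> sense(dir=west)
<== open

==> push(x=west)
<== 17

==> move(dir=west)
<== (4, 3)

==> sense(dir=north)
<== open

==> push(x=north)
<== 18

==> move(dir=north)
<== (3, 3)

==> sense(dir=north)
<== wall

==> sense(dir=west)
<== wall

==> pop()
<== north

==> move(dir=south)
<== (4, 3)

==> sense(dir=west)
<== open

==> push(x=west)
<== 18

==> move(dir=west)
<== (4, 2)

==> sense(dir=west)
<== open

==> push(x=west)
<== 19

==> move(dir=west)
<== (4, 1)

==> sense(dir=north)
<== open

==> push(x=north)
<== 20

==> move(dir=north)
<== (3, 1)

==> sense(dir=north)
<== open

==> push(x=north)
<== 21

==> move(dir=north)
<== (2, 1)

==> sense(dir=north)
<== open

==> push(x=north)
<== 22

==> move(dir=north)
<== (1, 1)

==> sense(dir=north)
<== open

==> push(x=north)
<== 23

==> move(dir=north)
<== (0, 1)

==> sense(dir=west)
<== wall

==> pop()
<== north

==> move(dir=south)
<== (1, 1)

==> sense(dir=east)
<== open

==> push(x=east)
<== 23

==> move(dir=east)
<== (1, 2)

==> sense(dir=east)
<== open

==> push(x=east)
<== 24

==> move(dir=east)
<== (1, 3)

==> pop()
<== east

==> move(dir=west)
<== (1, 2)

==> sense(dir=south)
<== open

==> push(x=south)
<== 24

==> move(dir=south)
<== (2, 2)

==> pop()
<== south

==> move(dir=north)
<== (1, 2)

==> pop()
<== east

==> move(dir=west)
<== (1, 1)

==> sense(dir=west)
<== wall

==> pop()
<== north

==> move(dir=south)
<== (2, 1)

==> sense(dir=west)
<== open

==> push(x=west)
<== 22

==> move(dir=west)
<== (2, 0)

==> sense(dir=south)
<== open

==> push(x=south)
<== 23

==> move(dir=south)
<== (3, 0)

==> sense(dir=south)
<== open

==> push(x=south)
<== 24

==> move(dir=south)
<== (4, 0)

==> sense(dir=south)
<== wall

==> pop()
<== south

==> move(dir=north)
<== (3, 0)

==> pop()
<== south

==> move(dir=north)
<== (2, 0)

==> pop()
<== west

==> move(dir=east)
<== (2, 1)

==> pop()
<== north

==> move(dir=south)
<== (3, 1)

==> pop()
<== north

==> move(dir=south)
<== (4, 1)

==> sense(dir=south)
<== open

==> push(x=south)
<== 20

==> move(dir=south)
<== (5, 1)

==> sense(dir=east)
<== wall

==> sense(dir=south)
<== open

==> push(x=south)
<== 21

==> move(dir=south)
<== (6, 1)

==> sense(dir=east)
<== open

==> push(x=east)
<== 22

==> move(dir=east)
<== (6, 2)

==> sense(dir=east)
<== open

==> push(x=east)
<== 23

==> move(dir=east)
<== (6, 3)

==> sense(dir=north)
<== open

==> push(x=north)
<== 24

==> move(dir=north)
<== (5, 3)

==> pop()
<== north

==> move(dir=south)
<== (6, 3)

==> sense(dir=south)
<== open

==> push(x=south)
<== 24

==> move(dir=south)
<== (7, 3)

==> sense(dir=east)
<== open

==> push(x=east)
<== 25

==> move(dir=east)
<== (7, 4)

==> sense(dir=east)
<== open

==> push(x=east)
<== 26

==> move(dir=east)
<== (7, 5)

==> sense(dir=east)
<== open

==> push(x=east)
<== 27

==> move(dir=east)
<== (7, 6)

==> sense(dir=south)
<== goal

==> move(dir=south)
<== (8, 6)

Answer: (8, 6)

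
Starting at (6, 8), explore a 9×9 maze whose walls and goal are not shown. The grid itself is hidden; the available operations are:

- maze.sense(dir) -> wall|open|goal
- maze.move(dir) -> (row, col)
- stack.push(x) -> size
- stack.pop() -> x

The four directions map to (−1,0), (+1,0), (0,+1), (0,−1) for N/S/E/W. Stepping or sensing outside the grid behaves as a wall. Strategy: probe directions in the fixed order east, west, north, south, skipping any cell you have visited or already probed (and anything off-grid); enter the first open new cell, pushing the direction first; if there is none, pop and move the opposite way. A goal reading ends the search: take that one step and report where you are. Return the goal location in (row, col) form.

·→ sense(dir: west)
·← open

·→ push(x: west)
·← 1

·→ move(dir: west)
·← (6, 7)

·→ sense(dir: west)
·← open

·→ push(x: west)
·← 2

·→ move(dir: west)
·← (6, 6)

·→ sense(dir: west)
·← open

·→ push(x: west)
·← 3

·→ move(dir: west)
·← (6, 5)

·→ sense(dir: west)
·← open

·→ push(x: west)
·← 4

·→ move(dir: west)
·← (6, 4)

·→ sense(dir: west)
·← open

·→ push(x: west)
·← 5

·→ move(dir: west)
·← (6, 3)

·→ sense(dir: west)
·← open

·→ push(x: west)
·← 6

·→ move(dir: west)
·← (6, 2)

·→ sense(dir: west)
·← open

·→ push(x: west)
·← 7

·→ move(dir: west)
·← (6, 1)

·→ sense(dir: west)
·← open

·→ push(x: west)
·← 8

·→ move(dir: west)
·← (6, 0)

·→ sense(dir: north)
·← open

·→ push(x: north)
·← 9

·→ move(dir: north)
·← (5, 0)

·→ sense(dir: east)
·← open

·→ push(x: east)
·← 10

·→ move(dir: east)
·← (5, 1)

·→ sense(dir: east)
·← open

·→ push(x: east)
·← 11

·→ move(dir: east)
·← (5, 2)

·→ sense(dir: east)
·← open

·→ push(x: east)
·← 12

·→ move(dir: east)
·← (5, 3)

·→ sense(dir: east)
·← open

·→ push(x: east)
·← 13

·→ move(dir: east)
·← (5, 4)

·→ sense(dir: east)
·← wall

·→ sense(dir: north)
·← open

·→ push(x: north)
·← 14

·→ move(dir: north)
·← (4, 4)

·→ sense(dir: east)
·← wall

·→ sense(dir: west)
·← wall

·→ sense(dir: north)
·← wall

·→ pop()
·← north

·→ move(dir: south)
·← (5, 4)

·→ pop()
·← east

·→ move(dir: west)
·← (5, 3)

·→ pop()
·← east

·→ move(dir: west)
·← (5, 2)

·→ sense(dir: north)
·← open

·→ push(x: north)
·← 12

·→ move(dir: north)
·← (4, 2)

·→ sense(dir: west)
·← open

·→ push(x: west)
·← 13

·→ move(dir: west)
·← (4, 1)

·→ sense(dir: west)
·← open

·→ push(x: west)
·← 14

·→ move(dir: west)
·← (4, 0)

·→ sense(dir: north)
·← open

·→ push(x: north)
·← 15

·→ move(dir: north)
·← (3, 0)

·→ sense(dir: east)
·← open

·→ push(x: east)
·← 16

·→ move(dir: east)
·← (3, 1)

·→ sense(dir: east)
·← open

·→ push(x: east)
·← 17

·→ move(dir: east)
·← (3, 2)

·→ sense(dir: east)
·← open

·→ push(x: east)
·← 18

·→ move(dir: east)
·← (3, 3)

·→ sense(dir: north)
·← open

·→ push(x: north)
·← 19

·→ move(dir: north)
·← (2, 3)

·→ sense(dir: east)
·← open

·→ push(x: east)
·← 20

·→ move(dir: east)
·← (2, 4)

·→ sense(dir: east)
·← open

·→ push(x: east)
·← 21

·→ move(dir: east)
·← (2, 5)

·→ sense(dir: east)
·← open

·→ push(x: east)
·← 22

·→ move(dir: east)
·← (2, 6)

·→ sense(dir: east)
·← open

·→ push(x: east)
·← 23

·→ move(dir: east)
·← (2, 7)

·→ sense(dir: east)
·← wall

·→ sense(dir: north)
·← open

·→ push(x: north)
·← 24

·→ move(dir: north)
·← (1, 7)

·→ sense(dir: east)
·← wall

·→ sense(dir: west)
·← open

·→ push(x: west)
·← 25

·→ move(dir: west)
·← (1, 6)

·→ sense(dir: west)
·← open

·→ push(x: west)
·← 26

·→ move(dir: west)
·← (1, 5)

·→ sense(dir: west)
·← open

·→ push(x: west)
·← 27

·→ move(dir: west)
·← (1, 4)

·→ sense(dir: west)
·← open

·→ push(x: west)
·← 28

·→ move(dir: west)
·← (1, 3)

·→ sense(dir: west)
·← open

·→ push(x: west)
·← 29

·→ move(dir: west)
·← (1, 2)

·→ sense(dir: west)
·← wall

·→ sense(dir: north)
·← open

·→ push(x: north)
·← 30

·→ move(dir: north)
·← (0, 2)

·→ sense(dir: east)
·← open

·→ push(x: east)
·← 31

·→ move(dir: east)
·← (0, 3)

·→ sense(dir: east)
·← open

·→ push(x: east)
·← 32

·→ move(dir: east)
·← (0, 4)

·→ sense(dir: east)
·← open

·→ push(x: east)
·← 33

·→ move(dir: east)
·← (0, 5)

·→ sense(dir: east)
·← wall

·→ pop()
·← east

·→ move(dir: west)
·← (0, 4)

·→ pop()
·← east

·→ move(dir: west)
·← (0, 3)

·→ pop()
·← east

·→ move(dir: west)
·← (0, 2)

·→ sense(dir: west)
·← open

·→ push(x: west)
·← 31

·→ move(dir: west)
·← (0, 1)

·→ sense(dir: west)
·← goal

·→ move(dir: west)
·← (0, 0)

Answer: (0, 0)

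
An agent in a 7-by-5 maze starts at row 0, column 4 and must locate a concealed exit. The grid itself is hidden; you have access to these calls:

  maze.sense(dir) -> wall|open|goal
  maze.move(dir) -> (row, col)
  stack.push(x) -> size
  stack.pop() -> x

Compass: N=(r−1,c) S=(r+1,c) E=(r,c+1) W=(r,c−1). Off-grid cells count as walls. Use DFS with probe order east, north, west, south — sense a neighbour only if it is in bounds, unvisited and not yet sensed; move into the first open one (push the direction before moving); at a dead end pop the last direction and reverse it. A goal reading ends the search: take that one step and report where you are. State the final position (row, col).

>> maze.sense(west)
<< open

>> stack.push(west)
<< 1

>> maze.move(west)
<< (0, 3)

>> maze.sense(west)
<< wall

>> maze.sense(south)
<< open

>> stack.push(south)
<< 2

>> maze.move(south)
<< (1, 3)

>> maze.sense(east)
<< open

>> stack.push(east)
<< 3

>> maze.move(east)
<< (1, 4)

>> maze.sense(south)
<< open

>> stack.push(south)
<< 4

>> maze.move(south)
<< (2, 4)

>> maze.sense(west)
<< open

>> stack.push(west)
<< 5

>> maze.move(west)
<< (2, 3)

>> maze.sense(west)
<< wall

>> maze.sense(south)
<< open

>> stack.push(south)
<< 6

>> maze.move(south)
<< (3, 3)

>> maze.sense(east)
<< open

>> stack.push(east)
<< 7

>> maze.move(east)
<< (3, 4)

>> maze.sense(south)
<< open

>> stack.push(south)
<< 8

>> maze.move(south)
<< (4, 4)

>> maze.sense(west)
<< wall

>> maze.sense(south)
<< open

>> stack.push(south)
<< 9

>> maze.move(south)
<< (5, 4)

>> maze.sense(west)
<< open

>> stack.push(west)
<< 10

>> maze.move(west)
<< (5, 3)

>> maze.sense(west)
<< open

>> stack.push(west)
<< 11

>> maze.move(west)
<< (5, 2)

>> maze.sense(north)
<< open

>> stack.push(north)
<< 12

>> maze.move(north)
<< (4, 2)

>> maze.sense(north)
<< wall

>> maze.sense(west)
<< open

>> stack.push(west)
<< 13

>> maze.move(west)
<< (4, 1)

>> maze.sense(north)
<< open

>> stack.push(north)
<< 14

>> maze.move(north)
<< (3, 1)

>> maze.sense(north)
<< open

>> stack.push(north)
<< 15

>> maze.move(north)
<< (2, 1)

>> maze.sense(north)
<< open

>> stack.push(north)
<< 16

>> maze.move(north)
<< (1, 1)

>> maze.sense(east)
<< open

>> stack.push(east)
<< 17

>> maze.move(east)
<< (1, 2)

>> stack.pop()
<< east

>> maze.move(west)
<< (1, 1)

>> maze.sense(north)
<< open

>> stack.push(north)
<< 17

>> maze.move(north)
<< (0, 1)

>> maze.sense(west)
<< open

>> stack.push(west)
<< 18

>> maze.move(west)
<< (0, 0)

>> maze.sense(south)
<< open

>> stack.push(south)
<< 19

>> maze.move(south)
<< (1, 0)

>> maze.sense(south)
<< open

>> stack.push(south)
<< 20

>> maze.move(south)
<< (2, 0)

>> maze.sense(south)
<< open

>> stack.push(south)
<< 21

>> maze.move(south)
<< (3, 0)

>> maze.sense(south)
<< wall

>> stack.pop()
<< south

>> maze.move(north)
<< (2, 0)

>> stack.pop()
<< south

>> maze.move(north)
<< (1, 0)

>> stack.pop()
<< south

>> maze.move(north)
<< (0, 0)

>> stack.pop()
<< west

>> maze.move(east)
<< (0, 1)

>> stack.pop()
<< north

>> maze.move(south)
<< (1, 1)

>> stack.pop()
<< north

>> maze.move(south)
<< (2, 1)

>> stack.pop()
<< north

>> maze.move(south)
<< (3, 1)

>> stack.pop()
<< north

>> maze.move(south)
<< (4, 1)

>> maze.sense(south)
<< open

>> stack.push(south)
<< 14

>> maze.move(south)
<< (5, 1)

>> maze.sense(west)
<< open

>> stack.push(west)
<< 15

>> maze.move(west)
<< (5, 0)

>> maze.sense(south)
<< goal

>> maze.move(south)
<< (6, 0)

Answer: (6, 0)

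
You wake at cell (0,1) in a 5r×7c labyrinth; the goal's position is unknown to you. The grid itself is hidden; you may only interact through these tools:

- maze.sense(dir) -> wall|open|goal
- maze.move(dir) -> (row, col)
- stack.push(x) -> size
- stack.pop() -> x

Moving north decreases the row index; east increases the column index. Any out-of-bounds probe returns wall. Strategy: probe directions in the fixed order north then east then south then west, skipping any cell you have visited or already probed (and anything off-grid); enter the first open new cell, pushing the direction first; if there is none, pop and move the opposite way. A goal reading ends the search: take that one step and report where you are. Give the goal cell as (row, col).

·→ sense(dir→east)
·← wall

·→ sense(dir→south)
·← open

·→ push(x→south)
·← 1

·→ move(dir→south)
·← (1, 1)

·→ sense(dir→east)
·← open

·→ push(x→east)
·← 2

·→ move(dir→east)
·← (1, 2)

·→ sense(dir→east)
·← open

·→ push(x→east)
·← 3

·→ move(dir→east)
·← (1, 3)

·→ sense(dir→north)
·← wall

·→ sense(dir→east)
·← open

·→ push(x→east)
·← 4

·→ move(dir→east)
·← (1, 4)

·→ sense(dir→north)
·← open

·→ push(x→north)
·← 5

·→ move(dir→north)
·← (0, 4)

·→ sense(dir→east)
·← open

·→ push(x→east)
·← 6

·→ move(dir→east)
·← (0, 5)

·→ sense(dir→east)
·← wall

·→ sense(dir→south)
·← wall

·→ pop()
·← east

·→ move(dir→west)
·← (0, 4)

·→ pop()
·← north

·→ move(dir→south)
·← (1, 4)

·→ sense(dir→south)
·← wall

·→ pop()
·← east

·→ move(dir→west)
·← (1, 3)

·→ sense(dir→south)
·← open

·→ push(x→south)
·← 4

·→ move(dir→south)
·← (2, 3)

·→ sense(dir→south)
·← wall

·→ sense(dir→west)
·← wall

·→ pop()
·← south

·→ move(dir→north)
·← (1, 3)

·→ pop()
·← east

·→ move(dir→west)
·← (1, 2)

·→ pop()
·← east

·→ move(dir→west)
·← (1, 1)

·→ sense(dir→south)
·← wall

·→ sense(dir→west)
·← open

·→ push(x→west)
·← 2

·→ move(dir→west)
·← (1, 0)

·→ sense(dir→north)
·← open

·→ push(x→north)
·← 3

·→ move(dir→north)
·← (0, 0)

·→ pop()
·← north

·→ move(dir→south)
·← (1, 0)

·→ sense(dir→south)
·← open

·→ push(x→south)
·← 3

·→ move(dir→south)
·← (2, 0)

·→ sense(dir→south)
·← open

·→ push(x→south)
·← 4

·→ move(dir→south)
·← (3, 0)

·→ sense(dir→east)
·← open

·→ push(x→east)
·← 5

·→ move(dir→east)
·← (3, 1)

·→ sense(dir→east)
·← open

·→ push(x→east)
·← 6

·→ move(dir→east)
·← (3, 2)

·→ sense(dir→south)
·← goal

·→ move(dir→south)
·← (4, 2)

Answer: (4, 2)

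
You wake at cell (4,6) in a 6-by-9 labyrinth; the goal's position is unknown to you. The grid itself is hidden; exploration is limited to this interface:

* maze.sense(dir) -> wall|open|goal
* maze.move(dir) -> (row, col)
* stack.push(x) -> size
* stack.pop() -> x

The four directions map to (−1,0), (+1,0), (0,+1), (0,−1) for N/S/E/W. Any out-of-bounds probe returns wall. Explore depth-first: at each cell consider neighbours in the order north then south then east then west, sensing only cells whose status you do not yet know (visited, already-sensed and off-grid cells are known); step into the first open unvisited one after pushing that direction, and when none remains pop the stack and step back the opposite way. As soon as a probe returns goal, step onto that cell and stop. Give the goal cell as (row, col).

% 1. maze.sense(dir: north) -> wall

% 2. maze.sense(dir: south) -> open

% 3. stack.push(x: south) -> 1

% 4. maze.move(dir: south) -> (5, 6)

% 5. maze.sense(dir: east) -> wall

% 6. maze.sense(dir: west) -> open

% 7. stack.push(x: west) -> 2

% 8. maze.move(dir: west) -> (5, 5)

% 9. maze.sense(dir: north) -> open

% 10. stack.push(x: north) -> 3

% 11. maze.move(dir: north) -> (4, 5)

% 12. maze.sense(dir: north) -> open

% 13. stack.push(x: north) -> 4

% 14. maze.move(dir: north) -> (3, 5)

% 15. maze.sense(dir: north) -> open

% 16. stack.push(x: north) -> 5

% 17. maze.move(dir: north) -> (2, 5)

% 18. maze.sense(dir: north) -> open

% 19. stack.push(x: north) -> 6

% 20. maze.move(dir: north) -> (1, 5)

% 21. maze.sense(dir: north) -> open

% 22. stack.push(x: north) -> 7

% 23. maze.move(dir: north) -> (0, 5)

% 24. maze.sense(dir: east) -> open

% 25. stack.push(x: east) -> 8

% 26. maze.move(dir: east) -> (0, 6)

% 27. maze.sense(dir: south) -> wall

% 28. maze.sense(dir: east) -> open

% 29. stack.push(x: east) -> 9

% 30. maze.move(dir: east) -> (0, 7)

% 31. maze.sense(dir: south) -> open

% 32. stack.push(x: south) -> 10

% 33. maze.move(dir: south) -> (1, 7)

% 34. maze.sense(dir: south) -> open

% 35. stack.push(x: south) -> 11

% 36. maze.move(dir: south) -> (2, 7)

% 37. maze.sense(dir: south) -> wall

% 38. maze.sense(dir: east) -> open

% 39. stack.push(x: east) -> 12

% 40. maze.move(dir: east) -> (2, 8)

% 41. maze.sense(dir: north) -> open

% 42. stack.push(x: north) -> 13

% 43. maze.move(dir: north) -> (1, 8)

% 44. maze.sense(dir: north) -> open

% 45. stack.push(x: north) -> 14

% 46. maze.move(dir: north) -> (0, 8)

% 47. stack.pop() -> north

% 48. maze.move(dir: south) -> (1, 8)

% 49. stack.pop() -> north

% 50. maze.move(dir: south) -> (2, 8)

% 51. maze.sense(dir: south) -> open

% 52. stack.push(x: south) -> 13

% 53. maze.move(dir: south) -> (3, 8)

% 54. maze.sense(dir: south) -> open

% 55. stack.push(x: south) -> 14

% 56. maze.move(dir: south) -> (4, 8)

% 57. maze.sense(dir: south) -> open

% 58. stack.push(x: south) -> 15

% 59. maze.move(dir: south) -> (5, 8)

% 60. stack.pop() -> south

% 61. maze.move(dir: north) -> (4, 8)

% 62. maze.sense(dir: west) -> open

% 63. stack.push(x: west) -> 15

% 64. maze.move(dir: west) -> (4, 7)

% 65. stack.pop() -> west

% 66. maze.move(dir: east) -> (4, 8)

% 67. stack.pop() -> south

% 68. maze.move(dir: north) -> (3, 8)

% 69. stack.pop() -> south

% 70. maze.move(dir: north) -> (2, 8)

% 71. stack.pop() -> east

% 72. maze.move(dir: west) -> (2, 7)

% 73. maze.sense(dir: west) -> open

% 74. stack.push(x: west) -> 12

% 75. maze.move(dir: west) -> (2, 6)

% 76. stack.pop() -> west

% 77. maze.move(dir: east) -> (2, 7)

% 78. stack.pop() -> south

% 79. maze.move(dir: north) -> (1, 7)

% 80. stack.pop() -> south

% 81. maze.move(dir: north) -> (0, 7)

% 82. stack.pop() -> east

% 83. maze.move(dir: west) -> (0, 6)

% 84. stack.pop() -> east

% 85. maze.move(dir: west) -> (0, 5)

% 86. maze.sense(dir: west) -> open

% 87. stack.push(x: west) -> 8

% 88. maze.move(dir: west) -> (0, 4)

% 89. maze.sense(dir: south) -> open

% 90. stack.push(x: south) -> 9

% 91. maze.move(dir: south) -> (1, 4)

% 92. maze.sense(dir: south) -> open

% 93. stack.push(x: south) -> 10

% 94. maze.move(dir: south) -> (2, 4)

% 95. maze.sense(dir: south) -> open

% 96. stack.push(x: south) -> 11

% 97. maze.move(dir: south) -> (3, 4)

% 98. maze.sense(dir: south) -> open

% 99. stack.push(x: south) -> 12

% 100. maze.move(dir: south) -> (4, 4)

% 101. maze.sense(dir: south) -> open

% 102. stack.push(x: south) -> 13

% 103. maze.move(dir: south) -> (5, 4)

% 104. maze.sense(dir: west) -> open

% 105. stack.push(x: west) -> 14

% 106. maze.move(dir: west) -> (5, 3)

% 107. maze.sense(dir: north) -> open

% 108. stack.push(x: north) -> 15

% 109. maze.move(dir: north) -> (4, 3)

% 110. maze.sense(dir: north) -> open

% 111. stack.push(x: north) -> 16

% 112. maze.move(dir: north) -> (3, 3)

% 113. maze.sense(dir: north) -> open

% 114. stack.push(x: north) -> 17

% 115. maze.move(dir: north) -> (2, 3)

% 116. maze.sense(dir: north) -> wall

% 117. maze.sense(dir: west) -> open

% 118. stack.push(x: west) -> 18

% 119. maze.move(dir: west) -> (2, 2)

% 120. maze.sense(dir: north) -> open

% 121. stack.push(x: north) -> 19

% 122. maze.move(dir: north) -> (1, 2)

% 123. maze.sense(dir: north) -> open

% 124. stack.push(x: north) -> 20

% 125. maze.move(dir: north) -> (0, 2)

% 126. maze.sense(dir: east) -> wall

% 127. maze.sense(dir: west) -> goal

% 128. maze.move(dir: west) -> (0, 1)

Answer: (0, 1)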